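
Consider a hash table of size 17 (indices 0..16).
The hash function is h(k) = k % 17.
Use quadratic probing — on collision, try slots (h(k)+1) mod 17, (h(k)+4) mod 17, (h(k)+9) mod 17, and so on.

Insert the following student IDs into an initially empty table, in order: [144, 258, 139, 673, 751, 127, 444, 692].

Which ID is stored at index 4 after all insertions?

139

Insert 144: h=8, slot 8 empty → index 8.
Insert 258: h=3, slot 3 empty → index 3.
Insert 139: h=3, slot 3 occupied → index 4.
Insert 673: h=10, slot 10 empty → index 10.
Insert 751: h=3, slots 3,4 occupied → index 7.
Insert 127: h=8, slot 8 occupied → index 9.
Insert 444: h=2, slot 2 empty → index 2.
Insert 692: h=12, slot 12 empty → index 12.
Table: [—, —, 444, 258, 139, —, —, 751, 144, 127, 673, —, 692, —, —, —, —]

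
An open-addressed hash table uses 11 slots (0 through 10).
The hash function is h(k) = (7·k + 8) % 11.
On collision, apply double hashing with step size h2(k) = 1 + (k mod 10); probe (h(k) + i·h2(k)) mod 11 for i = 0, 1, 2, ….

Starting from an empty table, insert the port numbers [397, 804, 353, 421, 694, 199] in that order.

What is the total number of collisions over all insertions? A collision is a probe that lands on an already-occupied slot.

6

397 hashes to 4; slot 4 is free -> place at 4.
804 hashes to 4, h2=5; 4 taken -> place at 9.
353 hashes to 4, h2=4; 4 taken -> place at 8.
421 hashes to 7; slot 7 is free -> place at 7.
694 hashes to 4, h2=5; 4,9 taken -> place at 3.
199 hashes to 4, h2=10; 4,3 taken -> place at 2.
Table: [-, -, 199, 694, 397, -, -, 421, 353, 804, -]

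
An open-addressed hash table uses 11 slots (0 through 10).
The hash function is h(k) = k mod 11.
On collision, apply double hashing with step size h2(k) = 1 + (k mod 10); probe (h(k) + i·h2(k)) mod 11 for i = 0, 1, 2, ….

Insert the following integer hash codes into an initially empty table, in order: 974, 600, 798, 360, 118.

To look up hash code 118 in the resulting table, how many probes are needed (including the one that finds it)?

Insert 974: h=6, slot 6 empty -> index 6.
Insert 600: h=6, h2=1, slot 6 occupied -> index 7.
Insert 798: h=6, h2=9, slot 6 occupied -> index 4.
Insert 360: h=8, slot 8 empty -> index 8.
Insert 118: h=8, h2=9, slots 8,6,4 occupied -> index 2.
Table: [-, -, 118, -, 798, -, 974, 600, 360, -, -]
Lookup 118: h=8, h2=9, probe 8,6,4,2 → found at 2.

4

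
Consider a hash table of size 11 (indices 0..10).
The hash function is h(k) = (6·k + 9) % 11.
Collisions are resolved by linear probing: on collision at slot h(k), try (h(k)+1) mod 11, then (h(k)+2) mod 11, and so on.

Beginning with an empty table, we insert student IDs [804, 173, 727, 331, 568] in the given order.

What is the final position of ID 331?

Insert 804: h=4, slot 4 empty -> index 4.
Insert 173: h=2, slot 2 empty -> index 2.
Insert 727: h=4, slot 4 occupied -> index 5.
Insert 331: h=4, slots 4,5 occupied -> index 6.
Insert 568: h=7, slot 7 empty -> index 7.
Table: [_, _, 173, _, 804, 727, 331, 568, _, _, _]

6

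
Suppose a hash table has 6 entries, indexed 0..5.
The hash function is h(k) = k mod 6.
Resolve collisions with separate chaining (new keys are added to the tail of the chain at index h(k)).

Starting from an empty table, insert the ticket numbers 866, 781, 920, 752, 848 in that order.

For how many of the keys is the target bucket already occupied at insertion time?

3

Insert 866: h=2, bucket 2 empty → new chain.
Insert 781: h=1, bucket 1 empty → new chain.
Insert 920: h=2, bucket 2 nonempty → append to chain.
Insert 752: h=2, bucket 2 nonempty → append to chain.
Insert 848: h=2, bucket 2 nonempty → append to chain.
Final buckets:
0: ∅
1: 781
2: 866 -> 920 -> 752 -> 848
3: ∅
4: ∅
5: ∅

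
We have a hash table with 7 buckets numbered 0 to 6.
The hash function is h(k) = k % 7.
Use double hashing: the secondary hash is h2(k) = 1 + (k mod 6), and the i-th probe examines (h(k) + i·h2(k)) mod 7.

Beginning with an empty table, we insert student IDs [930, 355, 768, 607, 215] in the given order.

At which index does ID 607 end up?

Insert 930: h=6, slot 6 empty -> index 6.
Insert 355: h=5, slot 5 empty -> index 5.
Insert 768: h=5, h2=1, slots 5,6 occupied -> index 0.
Insert 607: h=5, h2=2, slots 5,0 occupied -> index 2.
Insert 215: h=5, h2=6, slot 5 occupied -> index 4.
Table: [768, _, 607, _, 215, 355, 930]

2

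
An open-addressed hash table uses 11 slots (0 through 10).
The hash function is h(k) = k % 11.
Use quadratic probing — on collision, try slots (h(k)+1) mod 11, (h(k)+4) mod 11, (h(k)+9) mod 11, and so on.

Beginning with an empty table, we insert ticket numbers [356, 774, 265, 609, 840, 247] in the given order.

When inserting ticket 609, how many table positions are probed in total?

3

Insert 356: h=4, slot 4 empty → index 4.
Insert 774: h=4, slot 4 occupied → index 5.
Insert 265: h=1, slot 1 empty → index 1.
Insert 609: h=4, slots 4,5 occupied → index 8.
Insert 840: h=4, slots 4,5,8 occupied → index 2.
Insert 247: h=5, slot 5 occupied → index 6.
Table: [_, 265, 840, _, 356, 774, 247, _, 609, _, _]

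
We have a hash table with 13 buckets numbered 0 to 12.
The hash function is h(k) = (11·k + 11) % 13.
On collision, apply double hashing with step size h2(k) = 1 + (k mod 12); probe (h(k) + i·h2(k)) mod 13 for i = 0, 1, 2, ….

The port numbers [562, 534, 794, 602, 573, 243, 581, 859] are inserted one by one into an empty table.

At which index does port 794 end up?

562: h=5 => slot 5
534: h=9 => slot 9
794: h=9, h2=3, probe 9,12 => slot 12
602: h=3 => slot 3
573: h=9, h2=10, probe 9,6 => slot 6
243: h=6, h2=4, probe 6,10 => slot 10
581: h=6, h2=6, probe 6,12,5,11 => slot 11
859: h=9, h2=8, probe 9,4 => slot 4
Table: [∅, ∅, ∅, 602, 859, 562, 573, ∅, ∅, 534, 243, 581, 794]

12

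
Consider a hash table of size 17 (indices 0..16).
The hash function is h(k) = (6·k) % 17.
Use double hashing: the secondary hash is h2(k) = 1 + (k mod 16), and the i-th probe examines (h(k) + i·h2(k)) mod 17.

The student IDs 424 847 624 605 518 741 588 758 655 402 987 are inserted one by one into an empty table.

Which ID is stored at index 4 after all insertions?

424 hashes to 11; slot 11 is free -> place at 11.
847 hashes to 16; slot 16 is free -> place at 16.
624 hashes to 4; slot 4 is free -> place at 4.
605 hashes to 9; slot 9 is free -> place at 9.
518 hashes to 14; slot 14 is free -> place at 14.
741 hashes to 9, h2=6; 9 taken -> place at 15.
588 hashes to 9, h2=13; 9 taken -> place at 5.
758 hashes to 9, h2=7; 9,16 taken -> place at 6.
655 hashes to 3; slot 3 is free -> place at 3.
402 hashes to 15, h2=3; 15 taken -> place at 1.
987 hashes to 6, h2=12; 6,1 taken -> place at 13.
Table: [., 402, ., 655, 624, 588, 758, ., ., 605, ., 424, ., 987, 518, 741, 847]

624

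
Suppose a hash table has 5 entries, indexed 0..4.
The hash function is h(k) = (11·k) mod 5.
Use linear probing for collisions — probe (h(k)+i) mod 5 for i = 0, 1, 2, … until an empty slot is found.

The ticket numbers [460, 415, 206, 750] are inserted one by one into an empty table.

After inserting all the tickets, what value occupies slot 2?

460 hashes to 0; slot 0 is free → place at 0.
415 hashes to 0; 0 taken → place at 1.
206 hashes to 1; 1 taken → place at 2.
750 hashes to 0; 0,1,2 taken → place at 3.
Table: [460, 415, 206, 750, _]

206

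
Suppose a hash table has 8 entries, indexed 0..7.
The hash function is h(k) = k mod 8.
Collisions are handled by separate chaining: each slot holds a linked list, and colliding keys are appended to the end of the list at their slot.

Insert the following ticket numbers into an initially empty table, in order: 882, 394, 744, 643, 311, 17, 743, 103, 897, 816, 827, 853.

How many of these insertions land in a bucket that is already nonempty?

Insert 882: h=2, bucket 2 empty -> new chain.
Insert 394: h=2, bucket 2 nonempty -> append to chain.
Insert 744: h=0, bucket 0 empty -> new chain.
Insert 643: h=3, bucket 3 empty -> new chain.
Insert 311: h=7, bucket 7 empty -> new chain.
Insert 17: h=1, bucket 1 empty -> new chain.
Insert 743: h=7, bucket 7 nonempty -> append to chain.
Insert 103: h=7, bucket 7 nonempty -> append to chain.
Insert 897: h=1, bucket 1 nonempty -> append to chain.
Insert 816: h=0, bucket 0 nonempty -> append to chain.
Insert 827: h=3, bucket 3 nonempty -> append to chain.
Insert 853: h=5, bucket 5 empty -> new chain.
Final buckets:
0: 744 -> 816
1: 17 -> 897
2: 882 -> 394
3: 643 -> 827
4: —
5: 853
6: —
7: 311 -> 743 -> 103

6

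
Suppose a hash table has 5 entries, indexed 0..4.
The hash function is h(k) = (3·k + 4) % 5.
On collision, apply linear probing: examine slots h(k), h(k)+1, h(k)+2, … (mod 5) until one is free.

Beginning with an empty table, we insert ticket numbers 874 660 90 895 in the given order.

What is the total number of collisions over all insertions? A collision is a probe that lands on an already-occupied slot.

4

874: h=1 → slot 1
660: h=4 → slot 4
90: h=4, probe 4,0 → slot 0
895: h=4, probe 4,0,1,2 → slot 2
Table: [90, 874, 895, ., 660]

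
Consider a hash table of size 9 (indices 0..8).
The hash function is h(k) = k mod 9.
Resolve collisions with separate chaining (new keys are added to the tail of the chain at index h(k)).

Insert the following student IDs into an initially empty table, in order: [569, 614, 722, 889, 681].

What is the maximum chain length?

569 → bucket 2
614 → bucket 2 (collision)
722 → bucket 2 (collision)
889 → bucket 7
681 → bucket 6
Final buckets:
0: .
1: .
2: 569 -> 614 -> 722
3: .
4: .
5: .
6: 681
7: 889
8: .

3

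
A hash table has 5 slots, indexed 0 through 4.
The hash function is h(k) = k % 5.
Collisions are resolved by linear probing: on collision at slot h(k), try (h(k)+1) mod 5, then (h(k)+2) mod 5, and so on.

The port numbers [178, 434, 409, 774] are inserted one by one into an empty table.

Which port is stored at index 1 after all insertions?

774

178 hashes to 3; slot 3 is free => place at 3.
434 hashes to 4; slot 4 is free => place at 4.
409 hashes to 4; 4 taken => place at 0.
774 hashes to 4; 4,0 taken => place at 1.
Table: [409, 774, ∅, 178, 434]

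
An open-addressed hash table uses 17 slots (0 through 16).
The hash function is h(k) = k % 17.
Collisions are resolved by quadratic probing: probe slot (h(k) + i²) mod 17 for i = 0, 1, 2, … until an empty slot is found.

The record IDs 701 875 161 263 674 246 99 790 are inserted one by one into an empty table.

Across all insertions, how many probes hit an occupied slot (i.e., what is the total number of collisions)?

10

Insert 701: h=4, slot 4 empty -> index 4.
Insert 875: h=8, slot 8 empty -> index 8.
Insert 161: h=8, slot 8 occupied -> index 9.
Insert 263: h=8, slots 8,9 occupied -> index 12.
Insert 674: h=11, slot 11 empty -> index 11.
Insert 246: h=8, slots 8,9,12 occupied -> index 0.
Insert 99: h=14, slot 14 empty -> index 14.
Insert 790: h=8, slots 8,9,12,0 occupied -> index 7.
Table: [246, _, _, _, 701, _, _, 790, 875, 161, _, 674, 263, _, 99, _, _]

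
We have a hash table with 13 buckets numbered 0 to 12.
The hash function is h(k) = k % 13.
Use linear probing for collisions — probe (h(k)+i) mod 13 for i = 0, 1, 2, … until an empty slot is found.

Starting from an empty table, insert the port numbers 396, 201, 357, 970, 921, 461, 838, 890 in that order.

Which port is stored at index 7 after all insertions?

201

Insert 396: h=6, slot 6 empty -> index 6.
Insert 201: h=6, slot 6 occupied -> index 7.
Insert 357: h=6, slots 6,7 occupied -> index 8.
Insert 970: h=8, slot 8 occupied -> index 9.
Insert 921: h=11, slot 11 empty -> index 11.
Insert 461: h=6, slots 6,7,8,9 occupied -> index 10.
Insert 838: h=6, slots 6,7,8,9,10,11 occupied -> index 12.
Insert 890: h=6, slots 6,7,8,9,10,11,12 occupied -> index 0.
Table: [890, ∅, ∅, ∅, ∅, ∅, 396, 201, 357, 970, 461, 921, 838]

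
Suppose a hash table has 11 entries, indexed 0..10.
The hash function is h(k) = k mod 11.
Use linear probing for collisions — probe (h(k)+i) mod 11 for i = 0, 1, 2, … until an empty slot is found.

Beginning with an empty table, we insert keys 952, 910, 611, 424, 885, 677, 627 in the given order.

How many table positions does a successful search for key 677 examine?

Insert 952: h=6, slot 6 empty -> index 6.
Insert 910: h=8, slot 8 empty -> index 8.
Insert 611: h=6, slot 6 occupied -> index 7.
Insert 424: h=6, slots 6,7,8 occupied -> index 9.
Insert 885: h=5, slot 5 empty -> index 5.
Insert 677: h=6, slots 6,7,8,9 occupied -> index 10.
Insert 627: h=0, slot 0 empty -> index 0.
Table: [627, ∅, ∅, ∅, ∅, 885, 952, 611, 910, 424, 677]
Lookup 677: h=6, probe 6,7,8,9,10 → found at 10.

5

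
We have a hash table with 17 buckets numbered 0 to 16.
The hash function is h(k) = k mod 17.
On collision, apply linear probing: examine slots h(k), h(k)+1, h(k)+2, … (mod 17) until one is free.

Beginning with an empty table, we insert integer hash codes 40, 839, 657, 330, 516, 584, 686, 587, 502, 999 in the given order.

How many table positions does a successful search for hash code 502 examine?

6

Insert 40: h=6, slot 6 empty → index 6.
Insert 839: h=6, slot 6 occupied → index 7.
Insert 657: h=11, slot 11 empty → index 11.
Insert 330: h=7, slot 7 occupied → index 8.
Insert 516: h=6, slots 6,7,8 occupied → index 9.
Insert 584: h=6, slots 6,7,8,9 occupied → index 10.
Insert 686: h=6, slots 6,7,8,9,10,11 occupied → index 12.
Insert 587: h=9, slots 9,10,11,12 occupied → index 13.
Insert 502: h=9, slots 9,10,11,12,13 occupied → index 14.
Insert 999: h=13, slots 13,14 occupied → index 15.
Table: [—, —, —, —, —, —, 40, 839, 330, 516, 584, 657, 686, 587, 502, 999, —]
Lookup 502: h=9, probe 9,10,11,12,13,14 → found at 14.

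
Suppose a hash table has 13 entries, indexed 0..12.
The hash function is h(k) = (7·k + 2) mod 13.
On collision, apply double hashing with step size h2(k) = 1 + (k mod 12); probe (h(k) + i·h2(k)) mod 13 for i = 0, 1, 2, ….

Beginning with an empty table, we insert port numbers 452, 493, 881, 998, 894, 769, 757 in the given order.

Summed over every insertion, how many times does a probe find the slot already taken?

Insert 452: h=7, slot 7 empty => index 7.
Insert 493: h=8, slot 8 empty => index 8.
Insert 881: h=7, h2=6, slot 7 occupied => index 0.
Insert 998: h=7, h2=3, slot 7 occupied => index 10.
Insert 894: h=7, h2=7, slot 7 occupied => index 1.
Insert 769: h=3, slot 3 empty => index 3.
Insert 757: h=10, h2=2, slot 10 occupied => index 12.
Table: [881, 894, _, 769, _, _, _, 452, 493, _, 998, _, 757]

4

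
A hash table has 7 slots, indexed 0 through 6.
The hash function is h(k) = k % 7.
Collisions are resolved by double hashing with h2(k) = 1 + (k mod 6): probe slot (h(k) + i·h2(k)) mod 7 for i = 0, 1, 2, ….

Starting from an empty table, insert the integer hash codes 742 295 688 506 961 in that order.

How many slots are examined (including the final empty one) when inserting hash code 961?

Insert 742: h=0, slot 0 empty -> index 0.
Insert 295: h=1, slot 1 empty -> index 1.
Insert 688: h=2, slot 2 empty -> index 2.
Insert 506: h=2, h2=3, slot 2 occupied -> index 5.
Insert 961: h=2, h2=2, slot 2 occupied -> index 4.
Table: [742, 295, 688, _, 961, 506, _]

2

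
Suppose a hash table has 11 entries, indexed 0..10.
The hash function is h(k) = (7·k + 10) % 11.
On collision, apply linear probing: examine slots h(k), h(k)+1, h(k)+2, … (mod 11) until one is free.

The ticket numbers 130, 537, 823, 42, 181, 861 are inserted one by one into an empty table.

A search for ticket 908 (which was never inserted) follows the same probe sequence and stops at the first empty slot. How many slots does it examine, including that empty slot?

6

Insert 130: h=7, slot 7 empty → index 7.
Insert 537: h=7, slot 7 occupied → index 8.
Insert 823: h=7, slots 7,8 occupied → index 9.
Insert 42: h=7, slots 7,8,9 occupied → index 10.
Insert 181: h=1, slot 1 empty → index 1.
Insert 861: h=9, slots 9,10 occupied → index 0.
Table: [861, 181, —, —, —, —, —, 130, 537, 823, 42]
Lookup 908: h=8, probe 8,9,10,0,1,2 → slot 2 empty, not found.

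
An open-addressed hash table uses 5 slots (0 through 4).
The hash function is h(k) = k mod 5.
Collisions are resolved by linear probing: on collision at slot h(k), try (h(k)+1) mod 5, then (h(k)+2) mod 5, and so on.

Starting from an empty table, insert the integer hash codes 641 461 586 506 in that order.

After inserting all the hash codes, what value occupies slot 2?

641 hashes to 1; slot 1 is free → place at 1.
461 hashes to 1; 1 taken → place at 2.
586 hashes to 1; 1,2 taken → place at 3.
506 hashes to 1; 1,2,3 taken → place at 4.
Table: [—, 641, 461, 586, 506]

461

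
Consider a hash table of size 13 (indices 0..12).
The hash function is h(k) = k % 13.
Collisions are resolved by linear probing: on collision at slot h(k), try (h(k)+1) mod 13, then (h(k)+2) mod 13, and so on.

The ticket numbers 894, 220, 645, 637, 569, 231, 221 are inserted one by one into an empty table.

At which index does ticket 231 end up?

1

Insert 894: h=10, slot 10 empty => index 10.
Insert 220: h=12, slot 12 empty => index 12.
Insert 645: h=8, slot 8 empty => index 8.
Insert 637: h=0, slot 0 empty => index 0.
Insert 569: h=10, slot 10 occupied => index 11.
Insert 231: h=10, slots 10,11,12,0 occupied => index 1.
Insert 221: h=0, slots 0,1 occupied => index 2.
Table: [637, 231, 221, ., ., ., ., ., 645, ., 894, 569, 220]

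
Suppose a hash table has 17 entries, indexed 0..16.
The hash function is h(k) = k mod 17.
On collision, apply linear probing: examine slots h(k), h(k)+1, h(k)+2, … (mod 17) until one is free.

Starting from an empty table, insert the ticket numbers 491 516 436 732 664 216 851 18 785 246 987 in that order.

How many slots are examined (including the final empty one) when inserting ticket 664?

491 hashes to 15; slot 15 is free → place at 15.
516 hashes to 6; slot 6 is free → place at 6.
436 hashes to 11; slot 11 is free → place at 11.
732 hashes to 1; slot 1 is free → place at 1.
664 hashes to 1; 1 taken → place at 2.
216 hashes to 12; slot 12 is free → place at 12.
851 hashes to 1; 1,2 taken → place at 3.
18 hashes to 1; 1,2,3 taken → place at 4.
785 hashes to 3; 3,4 taken → place at 5.
246 hashes to 8; slot 8 is free → place at 8.
987 hashes to 1; 1,2,3,4,5,6 taken → place at 7.
Table: [—, 732, 664, 851, 18, 785, 516, 987, 246, —, —, 436, 216, —, —, 491, —]

2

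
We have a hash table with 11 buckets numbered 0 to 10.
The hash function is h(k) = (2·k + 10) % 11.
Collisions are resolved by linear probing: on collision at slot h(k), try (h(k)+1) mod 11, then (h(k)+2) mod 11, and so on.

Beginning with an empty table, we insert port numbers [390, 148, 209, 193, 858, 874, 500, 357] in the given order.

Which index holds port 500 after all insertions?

4

390 hashes to 9; slot 9 is free => place at 9.
148 hashes to 9; 9 taken => place at 10.
209 hashes to 10; 10 taken => place at 0.
193 hashes to 0; 0 taken => place at 1.
858 hashes to 10; 10,0,1 taken => place at 2.
874 hashes to 9; 9,10,0,1,2 taken => place at 3.
500 hashes to 9; 9,10,0,1,2,3 taken => place at 4.
357 hashes to 9; 9,10,0,1,2,3,4 taken => place at 5.
Table: [209, 193, 858, 874, 500, 357, ., ., ., 390, 148]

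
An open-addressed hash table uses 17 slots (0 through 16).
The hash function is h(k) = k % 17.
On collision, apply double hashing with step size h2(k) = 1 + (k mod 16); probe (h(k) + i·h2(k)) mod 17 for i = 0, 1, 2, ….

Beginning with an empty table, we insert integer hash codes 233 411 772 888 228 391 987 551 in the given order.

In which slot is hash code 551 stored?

233 hashes to 12; slot 12 is free => place at 12.
411 hashes to 3; slot 3 is free => place at 3.
772 hashes to 7; slot 7 is free => place at 7.
888 hashes to 4; slot 4 is free => place at 4.
228 hashes to 7, h2=5; 7,12 taken => place at 0.
391 hashes to 0, h2=8; 0 taken => place at 8.
987 hashes to 1; slot 1 is free => place at 1.
551 hashes to 7, h2=8; 7 taken => place at 15.
Table: [228, 987, ., 411, 888, ., ., 772, 391, ., ., ., 233, ., ., 551, .]

15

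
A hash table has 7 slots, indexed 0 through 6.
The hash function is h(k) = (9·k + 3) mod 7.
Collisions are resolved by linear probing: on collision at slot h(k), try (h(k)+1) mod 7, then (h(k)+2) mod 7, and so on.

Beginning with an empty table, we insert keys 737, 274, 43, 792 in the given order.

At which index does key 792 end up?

737 hashes to 0; slot 0 is free → place at 0.
274 hashes to 5; slot 5 is free → place at 5.
43 hashes to 5; 5 taken → place at 6.
792 hashes to 5; 5,6,0 taken → place at 1.
Table: [737, 792, ., ., ., 274, 43]

1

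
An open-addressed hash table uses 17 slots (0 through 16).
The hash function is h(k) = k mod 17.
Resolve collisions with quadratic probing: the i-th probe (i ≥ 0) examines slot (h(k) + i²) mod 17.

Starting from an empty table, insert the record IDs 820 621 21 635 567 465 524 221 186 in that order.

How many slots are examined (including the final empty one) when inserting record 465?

3

820: h=4 → slot 4
621: h=9 → slot 9
21: h=4, probe 4,5 → slot 5
635: h=6 → slot 6
567: h=6, probe 6,7 → slot 7
465: h=6, probe 6,7,10 → slot 10
524: h=14 → slot 14
221: h=0 → slot 0
186: h=16 → slot 16
Table: [221, _, _, _, 820, 21, 635, 567, _, 621, 465, _, _, _, 524, _, 186]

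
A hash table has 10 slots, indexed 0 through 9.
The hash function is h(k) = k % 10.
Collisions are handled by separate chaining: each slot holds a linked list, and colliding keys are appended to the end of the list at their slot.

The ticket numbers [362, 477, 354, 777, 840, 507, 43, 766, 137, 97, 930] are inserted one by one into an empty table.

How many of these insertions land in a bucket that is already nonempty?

362 -> bucket 2
477 -> bucket 7
354 -> bucket 4
777 -> bucket 7 (collision)
840 -> bucket 0
507 -> bucket 7 (collision)
43 -> bucket 3
766 -> bucket 6
137 -> bucket 7 (collision)
97 -> bucket 7 (collision)
930 -> bucket 0 (collision)
Final buckets:
0: 840 -> 930
1: _
2: 362
3: 43
4: 354
5: _
6: 766
7: 477 -> 777 -> 507 -> 137 -> 97
8: _
9: _

5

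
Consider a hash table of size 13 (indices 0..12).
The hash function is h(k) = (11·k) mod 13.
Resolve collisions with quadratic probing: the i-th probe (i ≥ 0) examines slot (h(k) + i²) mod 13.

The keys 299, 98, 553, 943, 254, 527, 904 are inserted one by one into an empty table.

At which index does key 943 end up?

8

299: h=0 => slot 0
98: h=12 => slot 12
553: h=12, probe 12,0,3 => slot 3
943: h=12, probe 12,0,3,8 => slot 8
254: h=12, probe 12,0,3,8,2 => slot 2
527: h=12, probe 12,0,3,8,2,11 => slot 11
904: h=12, probe 12,0,3,8,2,11,9 => slot 9
Table: [299, -, 254, 553, -, -, -, -, 943, 904, -, 527, 98]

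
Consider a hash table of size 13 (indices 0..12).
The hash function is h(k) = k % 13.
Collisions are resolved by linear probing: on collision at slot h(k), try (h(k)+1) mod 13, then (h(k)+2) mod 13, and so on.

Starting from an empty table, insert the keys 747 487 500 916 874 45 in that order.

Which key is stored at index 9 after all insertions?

747 hashes to 6; slot 6 is free → place at 6.
487 hashes to 6; 6 taken → place at 7.
500 hashes to 6; 6,7 taken → place at 8.
916 hashes to 6; 6,7,8 taken → place at 9.
874 hashes to 3; slot 3 is free → place at 3.
45 hashes to 6; 6,7,8,9 taken → place at 10.
Table: [—, —, —, 874, —, —, 747, 487, 500, 916, 45, —, —]

916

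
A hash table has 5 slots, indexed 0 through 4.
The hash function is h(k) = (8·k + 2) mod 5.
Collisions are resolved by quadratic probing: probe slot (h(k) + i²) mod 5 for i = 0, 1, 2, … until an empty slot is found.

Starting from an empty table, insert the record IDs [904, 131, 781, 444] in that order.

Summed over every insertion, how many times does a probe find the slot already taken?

Insert 904: h=4, slot 4 empty → index 4.
Insert 131: h=0, slot 0 empty → index 0.
Insert 781: h=0, slot 0 occupied → index 1.
Insert 444: h=4, slots 4,0 occupied → index 3.
Table: [131, 781, ., 444, 904]

3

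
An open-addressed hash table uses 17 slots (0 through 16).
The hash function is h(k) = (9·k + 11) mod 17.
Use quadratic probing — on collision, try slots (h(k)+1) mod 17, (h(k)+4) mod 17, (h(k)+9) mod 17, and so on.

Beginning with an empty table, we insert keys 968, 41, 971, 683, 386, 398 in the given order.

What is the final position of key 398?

Insert 968: h=2, slot 2 empty -> index 2.
Insert 41: h=6, slot 6 empty -> index 6.
Insert 971: h=12, slot 12 empty -> index 12.
Insert 683: h=4, slot 4 empty -> index 4.
Insert 386: h=0, slot 0 empty -> index 0.
Insert 398: h=6, slot 6 occupied -> index 7.
Table: [386, —, 968, —, 683, —, 41, 398, —, —, —, —, 971, —, —, —, —]

7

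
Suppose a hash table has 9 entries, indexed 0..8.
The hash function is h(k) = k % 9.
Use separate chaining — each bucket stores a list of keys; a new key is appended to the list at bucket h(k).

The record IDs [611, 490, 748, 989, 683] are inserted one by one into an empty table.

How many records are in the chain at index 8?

3

Insert 611: h=8, bucket 8 empty -> new chain.
Insert 490: h=4, bucket 4 empty -> new chain.
Insert 748: h=1, bucket 1 empty -> new chain.
Insert 989: h=8, bucket 8 nonempty -> append to chain.
Insert 683: h=8, bucket 8 nonempty -> append to chain.
Final buckets:
0: -
1: 748
2: -
3: -
4: 490
5: -
6: -
7: -
8: 611 -> 989 -> 683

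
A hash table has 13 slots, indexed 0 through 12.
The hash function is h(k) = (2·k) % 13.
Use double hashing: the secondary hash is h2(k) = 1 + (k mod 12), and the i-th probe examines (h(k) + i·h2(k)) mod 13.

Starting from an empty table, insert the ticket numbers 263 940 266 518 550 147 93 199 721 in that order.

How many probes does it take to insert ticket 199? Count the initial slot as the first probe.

3

263 hashes to 6; slot 6 is free => place at 6.
940 hashes to 8; slot 8 is free => place at 8.
266 hashes to 12; slot 12 is free => place at 12.
518 hashes to 9; slot 9 is free => place at 9.
550 hashes to 8, h2=11; 8,6 taken => place at 4.
147 hashes to 8, h2=4; 8,12 taken => place at 3.
93 hashes to 4, h2=10; 4 taken => place at 1.
199 hashes to 8, h2=8; 8,3 taken => place at 11.
721 hashes to 12, h2=2; 12,1,3 taken => place at 5.
Table: [∅, 93, ∅, 147, 550, 721, 263, ∅, 940, 518, ∅, 199, 266]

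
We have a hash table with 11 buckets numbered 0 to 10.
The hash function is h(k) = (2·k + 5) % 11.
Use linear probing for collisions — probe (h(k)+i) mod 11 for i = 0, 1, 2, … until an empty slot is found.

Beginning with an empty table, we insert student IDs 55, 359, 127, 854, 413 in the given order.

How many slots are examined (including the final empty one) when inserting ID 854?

2

Insert 55: h=5, slot 5 empty -> index 5.
Insert 359: h=8, slot 8 empty -> index 8.
Insert 127: h=6, slot 6 empty -> index 6.
Insert 854: h=8, slot 8 occupied -> index 9.
Insert 413: h=6, slot 6 occupied -> index 7.
Table: [—, —, —, —, —, 55, 127, 413, 359, 854, —]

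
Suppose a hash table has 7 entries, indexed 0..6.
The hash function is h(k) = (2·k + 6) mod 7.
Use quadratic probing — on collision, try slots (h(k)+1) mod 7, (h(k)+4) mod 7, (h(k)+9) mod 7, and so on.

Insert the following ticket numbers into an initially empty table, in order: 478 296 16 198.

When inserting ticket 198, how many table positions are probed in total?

4

Insert 478: h=3, slot 3 empty → index 3.
Insert 296: h=3, slot 3 occupied → index 4.
Insert 16: h=3, slots 3,4 occupied → index 0.
Insert 198: h=3, slots 3,4,0 occupied → index 5.
Table: [16, ∅, ∅, 478, 296, 198, ∅]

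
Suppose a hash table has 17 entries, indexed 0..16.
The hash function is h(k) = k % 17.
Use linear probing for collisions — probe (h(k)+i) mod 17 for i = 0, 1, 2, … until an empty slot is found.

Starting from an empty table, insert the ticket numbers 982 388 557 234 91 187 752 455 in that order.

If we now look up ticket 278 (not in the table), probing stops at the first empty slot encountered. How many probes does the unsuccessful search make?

982: h=13 → slot 13
388: h=14 → slot 14
557: h=13, probe 13,14,15 → slot 15
234: h=13, probe 13,14,15,16 → slot 16
91: h=6 → slot 6
187: h=0 → slot 0
752: h=4 → slot 4
455: h=13, probe 13,14,15,16,0,1 → slot 1
Table: [187, 455, ∅, ∅, 752, ∅, 91, ∅, ∅, ∅, ∅, ∅, ∅, 982, 388, 557, 234]
Lookup 278: h=6, probe 6,7 → slot 7 empty, not found.

2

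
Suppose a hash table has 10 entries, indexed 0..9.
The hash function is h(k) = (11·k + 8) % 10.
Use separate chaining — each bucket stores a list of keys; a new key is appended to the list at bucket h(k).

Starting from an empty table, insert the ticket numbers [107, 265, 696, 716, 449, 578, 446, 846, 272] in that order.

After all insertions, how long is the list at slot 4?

4

107 -> bucket 5
265 -> bucket 3
696 -> bucket 4
716 -> bucket 4 (collision)
449 -> bucket 7
578 -> bucket 6
446 -> bucket 4 (collision)
846 -> bucket 4 (collision)
272 -> bucket 0
Final buckets:
0: 272
1: ∅
2: ∅
3: 265
4: 696 -> 716 -> 446 -> 846
5: 107
6: 578
7: 449
8: ∅
9: ∅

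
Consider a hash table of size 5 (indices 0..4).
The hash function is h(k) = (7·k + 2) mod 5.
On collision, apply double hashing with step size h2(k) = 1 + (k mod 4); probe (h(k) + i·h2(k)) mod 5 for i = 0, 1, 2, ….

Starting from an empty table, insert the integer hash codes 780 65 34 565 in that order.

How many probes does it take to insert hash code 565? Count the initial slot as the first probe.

3

780 hashes to 2; slot 2 is free => place at 2.
65 hashes to 2, h2=2; 2 taken => place at 4.
34 hashes to 0; slot 0 is free => place at 0.
565 hashes to 2, h2=2; 2,4 taken => place at 1.
Table: [34, 565, 780, -, 65]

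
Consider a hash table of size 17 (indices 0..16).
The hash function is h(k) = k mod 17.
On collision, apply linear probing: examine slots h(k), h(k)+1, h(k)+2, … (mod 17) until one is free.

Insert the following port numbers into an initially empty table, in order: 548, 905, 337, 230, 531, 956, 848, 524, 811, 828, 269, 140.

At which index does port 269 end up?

548 hashes to 4; slot 4 is free => place at 4.
905 hashes to 4; 4 taken => place at 5.
337 hashes to 14; slot 14 is free => place at 14.
230 hashes to 9; slot 9 is free => place at 9.
531 hashes to 4; 4,5 taken => place at 6.
956 hashes to 4; 4,5,6 taken => place at 7.
848 hashes to 15; slot 15 is free => place at 15.
524 hashes to 14; 14,15 taken => place at 16.
811 hashes to 12; slot 12 is free => place at 12.
828 hashes to 12; 12 taken => place at 13.
269 hashes to 14; 14,15,16 taken => place at 0.
140 hashes to 4; 4,5,6,7 taken => place at 8.
Table: [269, -, -, -, 548, 905, 531, 956, 140, 230, -, -, 811, 828, 337, 848, 524]

0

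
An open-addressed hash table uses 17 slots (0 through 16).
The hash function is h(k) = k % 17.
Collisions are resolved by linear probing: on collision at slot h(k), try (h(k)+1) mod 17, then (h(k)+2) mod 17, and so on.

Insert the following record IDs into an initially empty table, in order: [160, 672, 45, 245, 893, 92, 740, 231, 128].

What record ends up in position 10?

160 hashes to 7; slot 7 is free => place at 7.
672 hashes to 9; slot 9 is free => place at 9.
45 hashes to 11; slot 11 is free => place at 11.
245 hashes to 7; 7 taken => place at 8.
893 hashes to 9; 9 taken => place at 10.
92 hashes to 7; 7,8,9,10,11 taken => place at 12.
740 hashes to 9; 9,10,11,12 taken => place at 13.
231 hashes to 10; 10,11,12,13 taken => place at 14.
128 hashes to 9; 9,10,11,12,13,14 taken => place at 15.
Table: [_, _, _, _, _, _, _, 160, 245, 672, 893, 45, 92, 740, 231, 128, _]

893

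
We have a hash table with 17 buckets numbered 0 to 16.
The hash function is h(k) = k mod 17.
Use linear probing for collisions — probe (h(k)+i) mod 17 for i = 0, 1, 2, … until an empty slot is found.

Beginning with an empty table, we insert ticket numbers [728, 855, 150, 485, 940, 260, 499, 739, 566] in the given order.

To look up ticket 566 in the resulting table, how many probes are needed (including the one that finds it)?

7

728: h=14 => slot 14
855: h=5 => slot 5
150: h=14, probe 14,15 => slot 15
485: h=9 => slot 9
940: h=5, probe 5,6 => slot 6
260: h=5, probe 5,6,7 => slot 7
499: h=6, probe 6,7,8 => slot 8
739: h=8, probe 8,9,10 => slot 10
566: h=5, probe 5,6,7,8,9,10,11 => slot 11
Table: [_, _, _, _, _, 855, 940, 260, 499, 485, 739, 566, _, _, 728, 150, _]
Lookup 566: h=5, probe 5,6,7,8,9,10,11 → found at 11.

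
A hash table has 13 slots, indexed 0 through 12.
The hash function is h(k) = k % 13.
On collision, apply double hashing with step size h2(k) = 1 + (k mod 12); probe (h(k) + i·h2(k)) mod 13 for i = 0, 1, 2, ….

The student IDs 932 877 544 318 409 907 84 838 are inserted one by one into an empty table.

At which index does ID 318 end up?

0

932 hashes to 9; slot 9 is free -> place at 9.
877 hashes to 6; slot 6 is free -> place at 6.
544 hashes to 11; slot 11 is free -> place at 11.
318 hashes to 6, h2=7; 6 taken -> place at 0.
409 hashes to 6, h2=2; 6 taken -> place at 8.
907 hashes to 10; slot 10 is free -> place at 10.
84 hashes to 6, h2=1; 6 taken -> place at 7.
838 hashes to 6, h2=11; 6 taken -> place at 4.
Table: [318, ., ., ., 838, ., 877, 84, 409, 932, 907, 544, .]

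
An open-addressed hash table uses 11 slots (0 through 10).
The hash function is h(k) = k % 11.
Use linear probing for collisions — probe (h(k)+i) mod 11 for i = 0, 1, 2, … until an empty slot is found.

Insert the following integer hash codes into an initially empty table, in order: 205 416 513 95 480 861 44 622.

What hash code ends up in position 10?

95

Insert 205: h=7, slot 7 empty => index 7.
Insert 416: h=9, slot 9 empty => index 9.
Insert 513: h=7, slot 7 occupied => index 8.
Insert 95: h=7, slots 7,8,9 occupied => index 10.
Insert 480: h=7, slots 7,8,9,10 occupied => index 0.
Insert 861: h=3, slot 3 empty => index 3.
Insert 44: h=0, slot 0 occupied => index 1.
Insert 622: h=6, slot 6 empty => index 6.
Table: [480, 44, —, 861, —, —, 622, 205, 513, 416, 95]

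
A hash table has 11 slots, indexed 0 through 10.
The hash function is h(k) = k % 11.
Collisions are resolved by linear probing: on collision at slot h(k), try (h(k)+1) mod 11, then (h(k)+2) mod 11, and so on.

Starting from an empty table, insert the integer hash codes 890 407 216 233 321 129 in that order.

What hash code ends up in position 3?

321

890: h=10 -> slot 10
407: h=0 -> slot 0
216: h=7 -> slot 7
233: h=2 -> slot 2
321: h=2, probe 2,3 -> slot 3
129: h=8 -> slot 8
Table: [407, ., 233, 321, ., ., ., 216, 129, ., 890]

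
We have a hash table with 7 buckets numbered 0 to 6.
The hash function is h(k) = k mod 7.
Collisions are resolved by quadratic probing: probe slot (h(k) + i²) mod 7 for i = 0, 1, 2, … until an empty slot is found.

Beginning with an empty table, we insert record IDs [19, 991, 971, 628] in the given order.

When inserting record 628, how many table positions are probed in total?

19: h=5 → slot 5
991: h=4 → slot 4
971: h=5, probe 5,6 → slot 6
628: h=5, probe 5,6,2 → slot 2
Table: [—, —, 628, —, 991, 19, 971]

3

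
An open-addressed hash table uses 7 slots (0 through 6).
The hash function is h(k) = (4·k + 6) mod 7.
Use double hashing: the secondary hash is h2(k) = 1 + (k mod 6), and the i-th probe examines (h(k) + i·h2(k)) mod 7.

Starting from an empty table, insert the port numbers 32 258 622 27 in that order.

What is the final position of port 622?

0

32: h=1 -> slot 1
258: h=2 -> slot 2
622: h=2, h2=5, probe 2,0 -> slot 0
27: h=2, h2=4, probe 2,6 -> slot 6
Table: [622, 32, 258, _, _, _, 27]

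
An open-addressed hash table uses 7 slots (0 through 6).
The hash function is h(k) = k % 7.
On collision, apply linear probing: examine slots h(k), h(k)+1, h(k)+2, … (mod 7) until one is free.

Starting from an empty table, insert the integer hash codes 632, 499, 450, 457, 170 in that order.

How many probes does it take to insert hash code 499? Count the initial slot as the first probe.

2

Insert 632: h=2, slot 2 empty => index 2.
Insert 499: h=2, slot 2 occupied => index 3.
Insert 450: h=2, slots 2,3 occupied => index 4.
Insert 457: h=2, slots 2,3,4 occupied => index 5.
Insert 170: h=2, slots 2,3,4,5 occupied => index 6.
Table: [-, -, 632, 499, 450, 457, 170]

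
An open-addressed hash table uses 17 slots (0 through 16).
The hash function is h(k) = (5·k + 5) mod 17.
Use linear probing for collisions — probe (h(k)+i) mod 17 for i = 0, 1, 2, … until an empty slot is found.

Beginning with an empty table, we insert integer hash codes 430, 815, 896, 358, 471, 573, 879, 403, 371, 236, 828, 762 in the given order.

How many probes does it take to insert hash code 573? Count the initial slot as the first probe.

3

Insert 430: h=13, slot 13 empty => index 13.
Insert 815: h=0, slot 0 empty => index 0.
Insert 896: h=14, slot 14 empty => index 14.
Insert 358: h=10, slot 10 empty => index 10.
Insert 471: h=14, slot 14 occupied => index 15.
Insert 573: h=14, slots 14,15 occupied => index 16.
Insert 879: h=14, slots 14,15,16,0 occupied => index 1.
Insert 403: h=14, slots 14,15,16,0,1 occupied => index 2.
Insert 371: h=7, slot 7 empty => index 7.
Insert 236: h=12, slot 12 empty => index 12.
Insert 828: h=14, slots 14,15,16,0,1,2 occupied => index 3.
Insert 762: h=7, slot 7 occupied => index 8.
Table: [815, 879, 403, 828, ., ., ., 371, 762, ., 358, ., 236, 430, 896, 471, 573]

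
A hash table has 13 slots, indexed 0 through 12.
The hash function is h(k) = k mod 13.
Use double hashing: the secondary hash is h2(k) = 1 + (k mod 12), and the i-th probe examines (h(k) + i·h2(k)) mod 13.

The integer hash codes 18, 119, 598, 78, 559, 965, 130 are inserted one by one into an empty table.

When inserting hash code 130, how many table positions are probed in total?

18 hashes to 5; slot 5 is free → place at 5.
119 hashes to 2; slot 2 is free → place at 2.
598 hashes to 0; slot 0 is free → place at 0.
78 hashes to 0, h2=7; 0 taken → place at 7.
559 hashes to 0, h2=8; 0 taken → place at 8.
965 hashes to 3; slot 3 is free → place at 3.
130 hashes to 0, h2=11; 0 taken → place at 11.
Table: [598, _, 119, 965, _, 18, _, 78, 559, _, _, 130, _]

2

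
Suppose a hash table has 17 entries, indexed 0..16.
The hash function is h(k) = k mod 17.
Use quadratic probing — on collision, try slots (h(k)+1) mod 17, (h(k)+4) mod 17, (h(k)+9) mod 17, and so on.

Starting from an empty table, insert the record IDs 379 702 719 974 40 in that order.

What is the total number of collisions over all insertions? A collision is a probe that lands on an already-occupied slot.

7

379: h=5 → slot 5
702: h=5, probe 5,6 → slot 6
719: h=5, probe 5,6,9 → slot 9
974: h=5, probe 5,6,9,14 → slot 14
40: h=6, probe 6,7 → slot 7
Table: [∅, ∅, ∅, ∅, ∅, 379, 702, 40, ∅, 719, ∅, ∅, ∅, ∅, 974, ∅, ∅]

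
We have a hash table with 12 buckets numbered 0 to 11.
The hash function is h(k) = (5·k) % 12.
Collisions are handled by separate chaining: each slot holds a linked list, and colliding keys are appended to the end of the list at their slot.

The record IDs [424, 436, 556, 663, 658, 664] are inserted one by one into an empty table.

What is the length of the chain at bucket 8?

Insert 424: h=8, bucket 8 empty -> new chain.
Insert 436: h=8, bucket 8 nonempty -> append to chain.
Insert 556: h=8, bucket 8 nonempty -> append to chain.
Insert 663: h=3, bucket 3 empty -> new chain.
Insert 658: h=2, bucket 2 empty -> new chain.
Insert 664: h=8, bucket 8 nonempty -> append to chain.
Final buckets:
0: _
1: _
2: 658
3: 663
4: _
5: _
6: _
7: _
8: 424 -> 436 -> 556 -> 664
9: _
10: _
11: _

4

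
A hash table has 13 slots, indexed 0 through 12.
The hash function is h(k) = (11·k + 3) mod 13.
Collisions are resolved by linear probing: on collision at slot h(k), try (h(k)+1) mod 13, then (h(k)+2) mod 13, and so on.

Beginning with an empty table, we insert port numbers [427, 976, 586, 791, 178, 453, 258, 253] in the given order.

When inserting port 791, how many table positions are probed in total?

Insert 427: h=7, slot 7 empty -> index 7.
Insert 976: h=1, slot 1 empty -> index 1.
Insert 586: h=1, slot 1 occupied -> index 2.
Insert 791: h=7, slot 7 occupied -> index 8.
Insert 178: h=11, slot 11 empty -> index 11.
Insert 453: h=7, slots 7,8 occupied -> index 9.
Insert 258: h=7, slots 7,8,9 occupied -> index 10.
Insert 253: h=4, slot 4 empty -> index 4.
Table: [—, 976, 586, —, 253, —, —, 427, 791, 453, 258, 178, —]

2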